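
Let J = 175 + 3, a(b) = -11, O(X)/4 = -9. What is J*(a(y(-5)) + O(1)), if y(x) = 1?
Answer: -8366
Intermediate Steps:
O(X) = -36 (O(X) = 4*(-9) = -36)
J = 178
J*(a(y(-5)) + O(1)) = 178*(-11 - 36) = 178*(-47) = -8366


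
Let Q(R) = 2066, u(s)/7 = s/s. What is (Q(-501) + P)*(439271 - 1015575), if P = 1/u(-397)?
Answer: -8335084752/7 ≈ -1.1907e+9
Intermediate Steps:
u(s) = 7 (u(s) = 7*(s/s) = 7*1 = 7)
P = ⅐ (P = 1/7 = ⅐ ≈ 0.14286)
(Q(-501) + P)*(439271 - 1015575) = (2066 + ⅐)*(439271 - 1015575) = (14463/7)*(-576304) = -8335084752/7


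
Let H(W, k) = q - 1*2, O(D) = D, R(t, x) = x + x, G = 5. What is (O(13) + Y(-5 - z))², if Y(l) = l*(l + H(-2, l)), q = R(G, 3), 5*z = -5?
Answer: 169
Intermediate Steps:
R(t, x) = 2*x
z = -1 (z = (⅕)*(-5) = -1)
q = 6 (q = 2*3 = 6)
H(W, k) = 4 (H(W, k) = 6 - 1*2 = 6 - 2 = 4)
Y(l) = l*(4 + l) (Y(l) = l*(l + 4) = l*(4 + l))
(O(13) + Y(-5 - z))² = (13 + (-5 - 1*(-1))*(4 + (-5 - 1*(-1))))² = (13 + (-5 + 1)*(4 + (-5 + 1)))² = (13 - 4*(4 - 4))² = (13 - 4*0)² = (13 + 0)² = 13² = 169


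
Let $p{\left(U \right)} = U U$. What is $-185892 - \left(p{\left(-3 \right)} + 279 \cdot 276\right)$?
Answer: $-262905$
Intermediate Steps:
$p{\left(U \right)} = U^{2}$
$-185892 - \left(p{\left(-3 \right)} + 279 \cdot 276\right) = -185892 - \left(\left(-3\right)^{2} + 279 \cdot 276\right) = -185892 - \left(9 + 77004\right) = -185892 - 77013 = -262905$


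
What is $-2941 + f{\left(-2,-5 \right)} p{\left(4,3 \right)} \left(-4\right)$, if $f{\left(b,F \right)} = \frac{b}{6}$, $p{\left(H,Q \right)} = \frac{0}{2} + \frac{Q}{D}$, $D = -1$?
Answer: $-2945$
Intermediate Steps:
$p{\left(H,Q \right)} = - Q$ ($p{\left(H,Q \right)} = \frac{0}{2} + \frac{Q}{-1} = 0 \cdot \frac{1}{2} + Q \left(-1\right) = 0 - Q = - Q$)
$f{\left(b,F \right)} = \frac{b}{6}$ ($f{\left(b,F \right)} = b \frac{1}{6} = \frac{b}{6}$)
$-2941 + f{\left(-2,-5 \right)} p{\left(4,3 \right)} \left(-4\right) = -2941 + \frac{1}{6} \left(-2\right) \left(\left(-1\right) 3\right) \left(-4\right) = -2941 + \left(- \frac{1}{3}\right) \left(-3\right) \left(-4\right) = -2941 + 1 \left(-4\right) = -2941 - 4 = -2945$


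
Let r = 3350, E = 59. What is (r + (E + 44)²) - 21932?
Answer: -7973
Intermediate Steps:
(r + (E + 44)²) - 21932 = (3350 + (59 + 44)²) - 21932 = (3350 + 103²) - 21932 = (3350 + 10609) - 21932 = 13959 - 21932 = -7973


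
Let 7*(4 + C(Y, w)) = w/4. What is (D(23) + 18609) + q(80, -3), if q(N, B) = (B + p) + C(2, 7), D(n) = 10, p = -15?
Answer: 74389/4 ≈ 18597.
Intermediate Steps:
C(Y, w) = -4 + w/28 (C(Y, w) = -4 + (w/4)/7 = -4 + w/28)
q(N, B) = -75/4 + B (q(N, B) = (B - 15) + (-4 + (1/28)*7) = (-15 + B) + (-4 + ¼) = (-15 + B) - 15/4 = -75/4 + B)
(D(23) + 18609) + q(80, -3) = (10 + 18609) + (-75/4 - 3) = 18619 - 87/4 = 74389/4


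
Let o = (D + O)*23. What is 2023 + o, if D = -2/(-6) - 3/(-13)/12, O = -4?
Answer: 302501/156 ≈ 1939.1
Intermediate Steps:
D = 55/156 (D = -2*(-⅙) - 3*(-1/13)*(1/12) = ⅓ + (3/13)*(1/12) = ⅓ + 1/52 = 55/156 ≈ 0.35256)
o = -13087/156 (o = (55/156 - 4)*23 = -569/156*23 = -13087/156 ≈ -83.891)
2023 + o = 2023 - 13087/156 = 302501/156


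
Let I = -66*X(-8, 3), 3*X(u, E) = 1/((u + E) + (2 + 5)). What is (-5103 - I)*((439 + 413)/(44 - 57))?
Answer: 4338384/13 ≈ 3.3372e+5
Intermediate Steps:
X(u, E) = 1/(3*(7 + E + u)) (X(u, E) = 1/(3*((u + E) + (2 + 5))) = 1/(3*((E + u) + 7)) = 1/(3*(7 + E + u)))
I = -11 (I = -22/(7 + 3 - 8) = -22/2 = -66*1/6 = -11)
(-5103 - I)*((439 + 413)/(44 - 57)) = (-5103 - 1*(-11))*((439 + 413)/(44 - 57)) = (-5103 + 11)*(852/(-13)) = -4338384*(-1)/13 = -5092*(-852/13) = 4338384/13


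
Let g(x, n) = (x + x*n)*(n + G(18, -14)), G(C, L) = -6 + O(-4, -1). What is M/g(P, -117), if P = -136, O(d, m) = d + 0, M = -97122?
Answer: 48561/1001776 ≈ 0.048475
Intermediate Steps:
O(d, m) = d
G(C, L) = -10 (G(C, L) = -6 - 4 = -10)
g(x, n) = (-10 + n)*(x + n*x) (g(x, n) = (x + x*n)*(n - 10) = (x + n*x)*(-10 + n) = (-10 + n)*(x + n*x))
M/g(P, -117) = -97122*(-1/(136*(-10 + (-117)² - 9*(-117)))) = -97122*(-1/(136*(-10 + 13689 + 1053))) = -97122/((-136*14732)) = -97122/(-2003552) = -97122*(-1/2003552) = 48561/1001776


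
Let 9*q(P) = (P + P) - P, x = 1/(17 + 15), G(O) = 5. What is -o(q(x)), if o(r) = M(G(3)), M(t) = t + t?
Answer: -10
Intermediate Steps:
x = 1/32 ≈ 0.031250
q(P) = P/9 (q(P) = ((P + P) - P)/9 = (2*P - P)/9 = P/9)
M(t) = 2*t
o(r) = 10 (o(r) = 2*5 = 10)
-o(q(x)) = -1*10 = -10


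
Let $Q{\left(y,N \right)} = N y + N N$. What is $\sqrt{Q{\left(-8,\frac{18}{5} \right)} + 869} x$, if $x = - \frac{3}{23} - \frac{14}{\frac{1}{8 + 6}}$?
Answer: $- \frac{4511 \sqrt{21329}}{115} \approx -5728.8$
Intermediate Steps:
$Q{\left(y,N \right)} = N^{2} + N y$ ($Q{\left(y,N \right)} = N y + N^{2} = N^{2} + N y$)
$x = - \frac{4511}{23}$ ($x = \left(-3\right) \frac{1}{23} - \frac{14}{\frac{1}{14}} = - \frac{3}{23} - 14 \frac{1}{\frac{1}{14}} = - \frac{3}{23} - 196 = - \frac{4511}{23} \approx -196.13$)
$\sqrt{Q{\left(-8,\frac{18}{5} \right)} + 869} x = \sqrt{\frac{18}{5} \left(\frac{18}{5} - 8\right) + 869} \left(- \frac{4511}{23}\right) = \sqrt{18 \cdot \frac{1}{5} \left(18 \cdot \frac{1}{5} - 8\right) + 869} \left(- \frac{4511}{23}\right) = \sqrt{\frac{18 \left(\frac{18}{5} - 8\right)}{5} + 869} \left(- \frac{4511}{23}\right) = \sqrt{\frac{18}{5} \left(- \frac{22}{5}\right) + 869} \left(- \frac{4511}{23}\right) = \sqrt{- \frac{396}{25} + 869} \left(- \frac{4511}{23}\right) = \sqrt{\frac{21329}{25}} \left(- \frac{4511}{23}\right) = \frac{\sqrt{21329}}{5} \left(- \frac{4511}{23}\right) = - \frac{4511 \sqrt{21329}}{115}$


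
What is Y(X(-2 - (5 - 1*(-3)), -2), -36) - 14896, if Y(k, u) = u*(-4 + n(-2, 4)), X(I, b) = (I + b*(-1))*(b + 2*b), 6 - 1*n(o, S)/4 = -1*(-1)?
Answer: -15472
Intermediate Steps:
n(o, S) = 20 (n(o, S) = 24 - (-4)*(-1) = 24 - 4*1 = 24 - 4 = 20)
X(I, b) = 3*b*(I - b) (X(I, b) = (I - b)*(3*b) = 3*b*(I - b))
Y(k, u) = 16*u (Y(k, u) = u*(-4 + 20) = u*16 = 16*u)
Y(X(-2 - (5 - 1*(-3)), -2), -36) - 14896 = 16*(-36) - 14896 = -576 - 14896 = -15472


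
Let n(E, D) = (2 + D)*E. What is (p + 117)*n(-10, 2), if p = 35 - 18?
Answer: -5360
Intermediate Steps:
n(E, D) = E*(2 + D)
p = 17
(p + 117)*n(-10, 2) = (17 + 117)*(-10*(2 + 2)) = 134*(-10*4) = 134*(-40) = -5360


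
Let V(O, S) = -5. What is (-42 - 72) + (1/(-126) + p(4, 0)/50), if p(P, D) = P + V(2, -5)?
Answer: -179594/1575 ≈ -114.03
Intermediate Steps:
p(P, D) = -5 + P (p(P, D) = P - 5 = -5 + P)
(-42 - 72) + (1/(-126) + p(4, 0)/50) = (-42 - 72) + (1/(-126) + (-5 + 4)/50) = -114 + (1*(-1/126) - 1*1/50) = -114 + (-1/126 - 1/50) = -114 - 44/1575 = -179594/1575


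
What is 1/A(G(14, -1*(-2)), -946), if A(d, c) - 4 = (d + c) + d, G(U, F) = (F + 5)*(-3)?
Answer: -1/984 ≈ -0.0010163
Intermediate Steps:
G(U, F) = -15 - 3*F (G(U, F) = (5 + F)*(-3) = -15 - 3*F)
A(d, c) = 4 + c + 2*d (A(d, c) = 4 + ((d + c) + d) = 4 + ((c + d) + d) = 4 + (c + 2*d) = 4 + c + 2*d)
1/A(G(14, -1*(-2)), -946) = 1/(4 - 946 + 2*(-15 - (-3)*(-2))) = 1/(4 - 946 + 2*(-15 - 3*2)) = 1/(4 - 946 + 2*(-15 - 6)) = 1/(4 - 946 + 2*(-21)) = 1/(4 - 946 - 42) = 1/(-984) = -1/984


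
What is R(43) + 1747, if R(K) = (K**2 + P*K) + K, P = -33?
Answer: 2220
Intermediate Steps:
R(K) = K**2 - 32*K (R(K) = (K**2 - 33*K) + K = K**2 - 32*K)
R(43) + 1747 = 43*(-32 + 43) + 1747 = 43*11 + 1747 = 473 + 1747 = 2220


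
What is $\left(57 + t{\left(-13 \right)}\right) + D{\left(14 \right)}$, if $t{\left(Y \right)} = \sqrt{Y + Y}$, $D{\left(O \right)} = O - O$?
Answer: $57 + i \sqrt{26} \approx 57.0 + 5.099 i$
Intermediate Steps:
$D{\left(O \right)} = 0$
$t{\left(Y \right)} = \sqrt{2} \sqrt{Y}$ ($t{\left(Y \right)} = \sqrt{2 Y} = \sqrt{2} \sqrt{Y}$)
$\left(57 + t{\left(-13 \right)}\right) + D{\left(14 \right)} = \left(57 + \sqrt{2} \sqrt{-13}\right) + 0 = \left(57 + \sqrt{2} i \sqrt{13}\right) + 0 = \left(57 + i \sqrt{26}\right) + 0 = 57 + i \sqrt{26}$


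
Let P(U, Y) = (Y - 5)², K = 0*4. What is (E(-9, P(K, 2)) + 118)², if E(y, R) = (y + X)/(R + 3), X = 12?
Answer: 223729/16 ≈ 13983.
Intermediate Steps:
K = 0
P(U, Y) = (-5 + Y)²
E(y, R) = (12 + y)/(3 + R) (E(y, R) = (y + 12)/(R + 3) = (12 + y)/(3 + R))
(E(-9, P(K, 2)) + 118)² = ((12 - 9)/(3 + (-5 + 2)²) + 118)² = (3/(3 + (-3)²) + 118)² = (3/(3 + 9) + 118)² = (3/12 + 118)² = ((1/12)*3 + 118)² = (¼ + 118)² = (473/4)² = 223729/16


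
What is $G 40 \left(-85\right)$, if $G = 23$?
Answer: $-78200$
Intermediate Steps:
$G 40 \left(-85\right) = 23 \cdot 40 \left(-85\right) = 920 \left(-85\right) = -78200$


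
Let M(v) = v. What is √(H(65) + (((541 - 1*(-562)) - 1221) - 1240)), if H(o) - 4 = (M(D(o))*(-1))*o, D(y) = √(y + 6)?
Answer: √(-1354 - 65*√71) ≈ 43.608*I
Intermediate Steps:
D(y) = √(6 + y)
H(o) = 4 - o*√(6 + o) (H(o) = 4 + (√(6 + o)*(-1))*o = 4 + (-√(6 + o))*o = 4 - o*√(6 + o))
√(H(65) + (((541 - 1*(-562)) - 1221) - 1240)) = √((4 - 1*65*√(6 + 65)) + (((541 - 1*(-562)) - 1221) - 1240)) = √((4 - 1*65*√71) + (((541 + 562) - 1221) - 1240)) = √((4 - 65*√71) + ((1103 - 1221) - 1240)) = √((4 - 65*√71) + (-118 - 1240)) = √((4 - 65*√71) - 1358) = √(-1354 - 65*√71)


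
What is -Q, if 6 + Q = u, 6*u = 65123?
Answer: -65087/6 ≈ -10848.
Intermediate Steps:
u = 65123/6 (u = (1/6)*65123 = 65123/6 ≈ 10854.)
Q = 65087/6 (Q = -6 + 65123/6 = 65087/6 ≈ 10848.)
-Q = -1*65087/6 = -65087/6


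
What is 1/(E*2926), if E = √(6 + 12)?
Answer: √2/17556 ≈ 8.0554e-5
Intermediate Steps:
E = 3*√2 (E = √18 = 3*√2 ≈ 4.2426)
1/(E*2926) = 1/((3*√2)*2926) = 1/(8778*√2) = √2/17556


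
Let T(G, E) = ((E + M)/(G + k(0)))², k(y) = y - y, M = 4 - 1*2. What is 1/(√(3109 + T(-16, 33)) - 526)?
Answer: -134656/70031927 - 16*√797129/70031927 ≈ -0.0021268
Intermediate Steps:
M = 2 (M = 4 - 2 = 2)
k(y) = 0
T(G, E) = (2 + E)²/G² (T(G, E) = ((E + 2)/(G + 0))² = ((2 + E)/G)² = (2 + E)²/G²)
1/(√(3109 + T(-16, 33)) - 526) = 1/(√(3109 + (2 + 33)²/(-16)²) - 526) = 1/(√(3109 + (1/256)*35²) - 526) = 1/(√(3109 + (1/256)*1225) - 526) = 1/(√(3109 + 1225/256) - 526) = 1/(√(797129/256) - 526) = 1/(√797129/16 - 526) = 1/(-526 + √797129/16)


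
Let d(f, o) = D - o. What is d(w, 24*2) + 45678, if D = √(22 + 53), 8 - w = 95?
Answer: 45630 + 5*√3 ≈ 45639.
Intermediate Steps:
w = -87 (w = 8 - 1*95 = 8 - 95 = -87)
D = 5*√3 (D = √75 = 5*√3 ≈ 8.6602)
d(f, o) = -o + 5*√3 (d(f, o) = 5*√3 - o = -o + 5*√3)
d(w, 24*2) + 45678 = (-24*2 + 5*√3) + 45678 = (-1*48 + 5*√3) + 45678 = (-48 + 5*√3) + 45678 = 45630 + 5*√3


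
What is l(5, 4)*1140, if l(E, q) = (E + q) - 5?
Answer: 4560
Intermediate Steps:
l(E, q) = -5 + E + q
l(5, 4)*1140 = (-5 + 5 + 4)*1140 = 4*1140 = 4560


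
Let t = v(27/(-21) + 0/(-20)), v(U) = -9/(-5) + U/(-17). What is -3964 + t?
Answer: -2357464/595 ≈ -3962.1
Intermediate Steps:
v(U) = 9/5 - U/17 (v(U) = -9*(-⅕) + U*(-1/17) = 9/5 - U/17)
t = 1116/595 (t = 9/5 - (27/(-21) + 0/(-20))/17 = 9/5 - (27*(-1/21) + 0*(-1/20))/17 = 9/5 - (-9/7 + 0)/17 = 9/5 - 1/17*(-9/7) = 9/5 + 9/119 = 1116/595 ≈ 1.8756)
-3964 + t = -3964 + 1116/595 = -2357464/595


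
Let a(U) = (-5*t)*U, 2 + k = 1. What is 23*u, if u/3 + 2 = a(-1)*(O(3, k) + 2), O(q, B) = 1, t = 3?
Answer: 2967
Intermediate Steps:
k = -1 (k = -2 + 1 = -1)
a(U) = -15*U (a(U) = (-5*3)*U = -15*U)
u = 129 (u = -6 + 3*((-15*(-1))*(1 + 2)) = -6 + 3*(15*3) = -6 + 3*45 = -6 + 135 = 129)
23*u = 23*129 = 2967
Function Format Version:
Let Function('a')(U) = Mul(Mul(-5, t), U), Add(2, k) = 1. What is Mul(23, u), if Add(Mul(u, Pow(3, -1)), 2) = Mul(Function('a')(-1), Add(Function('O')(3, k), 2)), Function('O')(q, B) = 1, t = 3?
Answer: 2967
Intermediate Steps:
k = -1 (k = Add(-2, 1) = -1)
Function('a')(U) = Mul(-15, U) (Function('a')(U) = Mul(Mul(-5, 3), U) = Mul(-15, U))
u = 129 (u = Add(-6, Mul(3, Mul(Mul(-15, -1), Add(1, 2)))) = Add(-6, Mul(3, Mul(15, 3))) = Add(-6, Mul(3, 45)) = Add(-6, 135) = 129)
Mul(23, u) = Mul(23, 129) = 2967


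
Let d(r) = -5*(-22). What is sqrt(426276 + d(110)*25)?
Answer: sqrt(429026) ≈ 655.00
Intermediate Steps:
d(r) = 110
sqrt(426276 + d(110)*25) = sqrt(426276 + 110*25) = sqrt(426276 + 2750) = sqrt(429026)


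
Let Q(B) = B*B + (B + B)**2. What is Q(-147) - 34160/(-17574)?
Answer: 949408495/8787 ≈ 1.0805e+5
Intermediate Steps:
Q(B) = 5*B**2 (Q(B) = B**2 + (2*B)**2 = B**2 + 4*B**2 = 5*B**2)
Q(-147) - 34160/(-17574) = 5*(-147)**2 - 34160/(-17574) = 5*21609 - 34160*(-1)/17574 = 108045 - 1*(-17080/8787) = 108045 + 17080/8787 = 949408495/8787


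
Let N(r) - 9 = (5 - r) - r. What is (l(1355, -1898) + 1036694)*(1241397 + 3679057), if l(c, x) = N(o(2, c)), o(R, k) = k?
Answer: 5087739595092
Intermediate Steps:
N(r) = 14 - 2*r (N(r) = 9 + ((5 - r) - r) = 9 + (5 - 2*r) = 14 - 2*r)
l(c, x) = 14 - 2*c
(l(1355, -1898) + 1036694)*(1241397 + 3679057) = ((14 - 2*1355) + 1036694)*(1241397 + 3679057) = ((14 - 2710) + 1036694)*4920454 = (-2696 + 1036694)*4920454 = 1033998*4920454 = 5087739595092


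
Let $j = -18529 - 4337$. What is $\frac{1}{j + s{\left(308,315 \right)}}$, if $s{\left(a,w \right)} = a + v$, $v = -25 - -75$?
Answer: $- \frac{1}{22508} \approx -4.4429 \cdot 10^{-5}$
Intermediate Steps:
$j = -22866$ ($j = -18529 - 4337 = -22866$)
$v = 50$ ($v = -25 + 75 = 50$)
$s{\left(a,w \right)} = 50 + a$ ($s{\left(a,w \right)} = a + 50 = 50 + a$)
$\frac{1}{j + s{\left(308,315 \right)}} = \frac{1}{-22866 + \left(50 + 308\right)} = \frac{1}{-22866 + 358} = \frac{1}{-22508} = - \frac{1}{22508}$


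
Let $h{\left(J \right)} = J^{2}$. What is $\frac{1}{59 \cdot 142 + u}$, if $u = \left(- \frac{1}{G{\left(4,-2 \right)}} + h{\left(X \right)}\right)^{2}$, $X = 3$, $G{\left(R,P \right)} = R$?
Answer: $\frac{16}{135273} \approx 0.00011828$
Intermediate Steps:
$u = \frac{1225}{16}$ ($u = \left(- \frac{1}{4} + 3^{2}\right)^{2} = \left(\left(-1\right) \frac{1}{4} + 9\right)^{2} = \left(- \frac{1}{4} + 9\right)^{2} = \left(\frac{35}{4}\right)^{2} = \frac{1225}{16} \approx 76.563$)
$\frac{1}{59 \cdot 142 + u} = \frac{1}{59 \cdot 142 + \frac{1225}{16}} = \frac{1}{8378 + \frac{1225}{16}} = \frac{1}{\frac{135273}{16}} = \frac{16}{135273}$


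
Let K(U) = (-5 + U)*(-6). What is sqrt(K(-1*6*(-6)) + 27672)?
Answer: 3*sqrt(3054) ≈ 165.79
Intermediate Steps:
K(U) = 30 - 6*U
sqrt(K(-1*6*(-6)) + 27672) = sqrt((30 - 6*(-1*6)*(-6)) + 27672) = sqrt((30 - (-36)*(-6)) + 27672) = sqrt((30 - 6*36) + 27672) = sqrt((30 - 216) + 27672) = sqrt(-186 + 27672) = sqrt(27486) = 3*sqrt(3054)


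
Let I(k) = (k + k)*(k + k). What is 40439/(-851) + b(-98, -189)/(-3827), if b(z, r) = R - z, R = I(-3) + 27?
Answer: -154897064/3256777 ≈ -47.561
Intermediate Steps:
I(k) = 4*k² (I(k) = (2*k)*(2*k) = 4*k²)
R = 63 (R = 4*(-3)² + 27 = 4*9 + 27 = 36 + 27 = 63)
b(z, r) = 63 - z
40439/(-851) + b(-98, -189)/(-3827) = 40439/(-851) + (63 - 1*(-98))/(-3827) = 40439*(-1/851) + (63 + 98)*(-1/3827) = -40439/851 + 161*(-1/3827) = -40439/851 - 161/3827 = -154897064/3256777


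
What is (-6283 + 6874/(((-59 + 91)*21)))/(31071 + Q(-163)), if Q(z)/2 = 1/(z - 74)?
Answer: -23786347/117821200 ≈ -0.20189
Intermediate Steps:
Q(z) = 2/(-74 + z) (Q(z) = 2/(z - 74) = 2/(-74 + z))
(-6283 + 6874/(((-59 + 91)*21)))/(31071 + Q(-163)) = (-6283 + 6874/(((-59 + 91)*21)))/(31071 + 2/(-74 - 163)) = (-6283 + 6874/((32*21)))/(31071 + 2/(-237)) = (-6283 + 6874/672)/(31071 + 2*(-1/237)) = (-6283 + 6874*(1/672))/(31071 - 2/237) = (-6283 + 491/48)/(7363825/237) = -301093/48*237/7363825 = -23786347/117821200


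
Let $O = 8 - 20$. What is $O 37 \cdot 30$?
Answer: $-13320$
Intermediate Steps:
$O = -12$
$O 37 \cdot 30 = \left(-12\right) 37 \cdot 30 = \left(-444\right) 30 = -13320$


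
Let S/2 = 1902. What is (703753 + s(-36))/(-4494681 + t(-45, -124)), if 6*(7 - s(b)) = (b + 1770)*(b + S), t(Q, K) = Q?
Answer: 192596/2247363 ≈ 0.085699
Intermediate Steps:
S = 3804 (S = 2*1902 = 3804)
s(b) = 7 - (1770 + b)*(3804 + b)/6 (s(b) = 7 - (b + 1770)*(b + 3804)/6 = 7 - (1770 + b)*(3804 + b)/6)
(703753 + s(-36))/(-4494681 + t(-45, -124)) = (703753 + (-1122173 - 929*(-36) - ⅙*(-36)²))/(-4494681 - 45) = (703753 + (-1122173 + 33444 - ⅙*1296))/(-4494726) = (703753 + (-1122173 + 33444 - 216))*(-1/4494726) = (703753 - 1088945)*(-1/4494726) = -385192*(-1/4494726) = 192596/2247363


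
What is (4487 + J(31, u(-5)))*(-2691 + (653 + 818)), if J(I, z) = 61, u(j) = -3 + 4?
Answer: -5548560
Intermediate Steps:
u(j) = 1
(4487 + J(31, u(-5)))*(-2691 + (653 + 818)) = (4487 + 61)*(-2691 + (653 + 818)) = 4548*(-2691 + 1471) = 4548*(-1220) = -5548560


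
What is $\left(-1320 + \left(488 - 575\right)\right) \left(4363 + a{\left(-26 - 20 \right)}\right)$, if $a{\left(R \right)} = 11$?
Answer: $-6154218$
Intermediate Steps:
$\left(-1320 + \left(488 - 575\right)\right) \left(4363 + a{\left(-26 - 20 \right)}\right) = \left(-1320 + \left(488 - 575\right)\right) \left(4363 + 11\right) = \left(-1320 - 87\right) 4374 = \left(-1407\right) 4374 = -6154218$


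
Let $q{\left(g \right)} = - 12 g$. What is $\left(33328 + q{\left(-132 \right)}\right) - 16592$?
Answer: $18320$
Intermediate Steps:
$\left(33328 + q{\left(-132 \right)}\right) - 16592 = \left(33328 - -1584\right) - 16592 = \left(33328 + 1584\right) - 16592 = 34912 - 16592 = 18320$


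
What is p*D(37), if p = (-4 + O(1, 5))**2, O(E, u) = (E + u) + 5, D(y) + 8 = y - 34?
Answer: -245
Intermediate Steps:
D(y) = -42 + y (D(y) = -8 + (y - 34) = -8 + (-34 + y) = -42 + y)
O(E, u) = 5 + E + u
p = 49 (p = (-4 + (5 + 1 + 5))**2 = (-4 + 11)**2 = 7**2 = 49)
p*D(37) = 49*(-42 + 37) = 49*(-5) = -245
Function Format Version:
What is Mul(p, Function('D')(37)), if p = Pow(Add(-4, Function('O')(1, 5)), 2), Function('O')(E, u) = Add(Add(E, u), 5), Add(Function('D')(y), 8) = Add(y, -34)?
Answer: -245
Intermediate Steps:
Function('D')(y) = Add(-42, y) (Function('D')(y) = Add(-8, Add(y, -34)) = Add(-8, Add(-34, y)) = Add(-42, y))
Function('O')(E, u) = Add(5, E, u)
p = 49 (p = Pow(Add(-4, Add(5, 1, 5)), 2) = Pow(Add(-4, 11), 2) = Pow(7, 2) = 49)
Mul(p, Function('D')(37)) = Mul(49, Add(-42, 37)) = Mul(49, -5) = -245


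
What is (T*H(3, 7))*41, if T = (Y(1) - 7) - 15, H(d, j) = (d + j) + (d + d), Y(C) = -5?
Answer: -17712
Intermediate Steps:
H(d, j) = j + 3*d (H(d, j) = (d + j) + 2*d = j + 3*d)
T = -27 (T = (-5 - 7) - 15 = -12 - 15 = -27)
(T*H(3, 7))*41 = -27*(7 + 3*3)*41 = -27*(7 + 9)*41 = -27*16*41 = -432*41 = -17712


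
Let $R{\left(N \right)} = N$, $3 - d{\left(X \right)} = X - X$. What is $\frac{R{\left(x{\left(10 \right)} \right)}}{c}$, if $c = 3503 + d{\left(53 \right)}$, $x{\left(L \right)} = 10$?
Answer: $\frac{5}{1753} \approx 0.0028523$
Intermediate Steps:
$d{\left(X \right)} = 3$ ($d{\left(X \right)} = 3 - \left(X - X\right) = 3 - 0 = 3 + 0 = 3$)
$c = 3506$ ($c = 3503 + 3 = 3506$)
$\frac{R{\left(x{\left(10 \right)} \right)}}{c} = \frac{10}{3506} = 10 \cdot \frac{1}{3506} = \frac{5}{1753}$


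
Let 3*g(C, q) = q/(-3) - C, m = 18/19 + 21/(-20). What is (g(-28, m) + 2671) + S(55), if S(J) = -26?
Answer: 1008651/380 ≈ 2654.3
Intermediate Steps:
m = -39/380 (m = 18*(1/19) + 21*(-1/20) = 18/19 - 21/20 = -39/380 ≈ -0.10263)
g(C, q) = -C/3 - q/9 (g(C, q) = (q/(-3) - C)/3 = (q*(-1/3) - C)/3 = (-q/3 - C)/3 = (-C - q/3)/3 = -C/3 - q/9)
(g(-28, m) + 2671) + S(55) = ((-1/3*(-28) - 1/9*(-39/380)) + 2671) - 26 = ((28/3 + 13/1140) + 2671) - 26 = (3551/380 + 2671) - 26 = 1018531/380 - 26 = 1008651/380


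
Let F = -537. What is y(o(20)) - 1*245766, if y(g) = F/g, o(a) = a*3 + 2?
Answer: -15238029/62 ≈ -2.4577e+5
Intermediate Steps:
o(a) = 2 + 3*a (o(a) = 3*a + 2 = 2 + 3*a)
y(g) = -537/g
y(o(20)) - 1*245766 = -537/(2 + 3*20) - 1*245766 = -537/(2 + 60) - 245766 = -537/62 - 245766 = -15238029/62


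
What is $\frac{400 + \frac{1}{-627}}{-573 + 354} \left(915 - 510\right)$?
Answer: $- \frac{11285955}{15257} \approx -739.72$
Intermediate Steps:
$\frac{400 + \frac{1}{-627}}{-573 + 354} \left(915 - 510\right) = \frac{400 - \frac{1}{627}}{-219} \cdot 405 = \frac{250799}{627} \left(- \frac{1}{219}\right) 405 = \left(- \frac{250799}{137313}\right) 405 = - \frac{11285955}{15257}$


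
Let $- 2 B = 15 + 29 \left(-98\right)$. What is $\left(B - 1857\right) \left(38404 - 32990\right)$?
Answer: $-2401109$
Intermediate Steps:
$B = \frac{2827}{2}$ ($B = - \frac{15 + 29 \left(-98\right)}{2} = - \frac{15 - 2842}{2} = \left(- \frac{1}{2}\right) \left(-2827\right) = \frac{2827}{2} \approx 1413.5$)
$\left(B - 1857\right) \left(38404 - 32990\right) = \left(\frac{2827}{2} - 1857\right) \left(38404 - 32990\right) = \left(- \frac{887}{2}\right) 5414 = -2401109$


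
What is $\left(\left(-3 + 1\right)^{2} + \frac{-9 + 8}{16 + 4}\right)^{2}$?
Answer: $\frac{6241}{400} \approx 15.602$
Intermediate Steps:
$\left(\left(-3 + 1\right)^{2} + \frac{-9 + 8}{16 + 4}\right)^{2} = \left(\left(-2\right)^{2} - \frac{1}{20}\right)^{2} = \left(4 - \frac{1}{20}\right)^{2} = \left(\frac{79}{20}\right)^{2} = \frac{6241}{400}$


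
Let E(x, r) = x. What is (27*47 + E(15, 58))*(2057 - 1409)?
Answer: 832032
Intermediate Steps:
(27*47 + E(15, 58))*(2057 - 1409) = (27*47 + 15)*(2057 - 1409) = (1269 + 15)*648 = 1284*648 = 832032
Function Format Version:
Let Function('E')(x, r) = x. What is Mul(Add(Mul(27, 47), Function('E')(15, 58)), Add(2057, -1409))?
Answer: 832032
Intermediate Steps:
Mul(Add(Mul(27, 47), Function('E')(15, 58)), Add(2057, -1409)) = Mul(Add(Mul(27, 47), 15), Add(2057, -1409)) = Mul(Add(1269, 15), 648) = Mul(1284, 648) = 832032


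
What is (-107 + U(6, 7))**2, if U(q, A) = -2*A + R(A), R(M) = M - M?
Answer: 14641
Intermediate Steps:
R(M) = 0
U(q, A) = -2*A (U(q, A) = -2*A + 0 = -2*A)
(-107 + U(6, 7))**2 = (-107 - 2*7)**2 = (-107 - 14)**2 = (-121)**2 = 14641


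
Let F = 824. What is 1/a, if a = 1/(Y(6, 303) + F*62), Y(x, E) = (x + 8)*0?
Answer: 51088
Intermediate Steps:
Y(x, E) = 0 (Y(x, E) = (8 + x)*0 = 0)
a = 1/51088 (a = 1/(0 + 824*62) = 1/(0 + 51088) = 1/51088 ≈ 1.9574e-5)
1/a = 1/(1/51088) = 51088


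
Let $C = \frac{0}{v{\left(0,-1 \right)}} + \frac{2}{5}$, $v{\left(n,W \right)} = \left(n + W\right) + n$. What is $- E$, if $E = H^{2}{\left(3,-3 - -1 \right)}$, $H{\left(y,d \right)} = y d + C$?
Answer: $- \frac{784}{25} \approx -31.36$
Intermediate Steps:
$v{\left(n,W \right)} = W + 2 n$ ($v{\left(n,W \right)} = \left(W + n\right) + n = W + 2 n$)
$C = \frac{2}{5}$ ($C = \frac{0}{-1 + 2 \cdot 0} + \frac{2}{5} = \frac{0}{-1 + 0} + 2 \cdot \frac{1}{5} = \frac{0}{-1} + \frac{2}{5} = 0 \left(-1\right) + \frac{2}{5} = 0 + \frac{2}{5} = \frac{2}{5} \approx 0.4$)
$H{\left(y,d \right)} = \frac{2}{5} + d y$ ($H{\left(y,d \right)} = y d + \frac{2}{5} = d y + \frac{2}{5} = \frac{2}{5} + d y$)
$E = \frac{784}{25}$ ($E = \left(\frac{2}{5} + \left(-3 - -1\right) 3\right)^{2} = \left(\frac{2}{5} + \left(-3 + 1\right) 3\right)^{2} = \left(\frac{2}{5} - 6\right)^{2} = \left(- \frac{28}{5}\right)^{2} = \frac{784}{25} \approx 31.36$)
$- E = \left(-1\right) \frac{784}{25} = - \frac{784}{25}$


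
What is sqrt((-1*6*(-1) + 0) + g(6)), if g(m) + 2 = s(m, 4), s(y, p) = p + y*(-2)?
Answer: 2*I ≈ 2.0*I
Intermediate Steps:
s(y, p) = p - 2*y
g(m) = 2 - 2*m (g(m) = -2 + (4 - 2*m) = 2 - 2*m)
sqrt((-1*6*(-1) + 0) + g(6)) = sqrt((-1*6*(-1) + 0) + (2 - 2*6)) = sqrt((-6*(-1) + 0) + (2 - 12)) = sqrt((6 + 0) - 10) = sqrt(6 - 10) = sqrt(-4) = 2*I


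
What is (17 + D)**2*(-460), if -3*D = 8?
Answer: -850540/9 ≈ -94505.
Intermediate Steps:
D = -8/3 (D = -1/3*8 = -8/3 ≈ -2.6667)
(17 + D)**2*(-460) = (17 - 8/3)**2*(-460) = (43/3)**2*(-460) = (1849/9)*(-460) = -850540/9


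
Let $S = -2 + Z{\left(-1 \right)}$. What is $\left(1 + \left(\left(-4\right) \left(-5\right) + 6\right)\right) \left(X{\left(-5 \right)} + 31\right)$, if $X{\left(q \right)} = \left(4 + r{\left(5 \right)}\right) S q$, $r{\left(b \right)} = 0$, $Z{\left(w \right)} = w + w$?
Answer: $2997$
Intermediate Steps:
$Z{\left(w \right)} = 2 w$
$S = -4$ ($S = -2 + 2 \left(-1\right) = -2 - 2 = -4$)
$X{\left(q \right)} = - 16 q$ ($X{\left(q \right)} = \left(4 + 0\right) \left(-4\right) q = 4 \left(-4\right) q = - 16 q$)
$\left(1 + \left(\left(-4\right) \left(-5\right) + 6\right)\right) \left(X{\left(-5 \right)} + 31\right) = \left(1 + \left(\left(-4\right) \left(-5\right) + 6\right)\right) \left(\left(-16\right) \left(-5\right) + 31\right) = \left(1 + \left(20 + 6\right)\right) \left(80 + 31\right) = \left(1 + 26\right) 111 = 27 \cdot 111 = 2997$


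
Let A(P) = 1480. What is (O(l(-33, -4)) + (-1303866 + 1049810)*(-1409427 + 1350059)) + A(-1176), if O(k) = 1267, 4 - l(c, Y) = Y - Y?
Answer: 15082799355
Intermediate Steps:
l(c, Y) = 4 (l(c, Y) = 4 - (Y - Y) = 4 - 1*0 = 4 + 0 = 4)
(O(l(-33, -4)) + (-1303866 + 1049810)*(-1409427 + 1350059)) + A(-1176) = (1267 + (-1303866 + 1049810)*(-1409427 + 1350059)) + 1480 = (1267 - 254056*(-59368)) + 1480 = (1267 + 15082796608) + 1480 = 15082797875 + 1480 = 15082799355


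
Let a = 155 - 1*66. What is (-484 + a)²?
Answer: 156025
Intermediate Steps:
a = 89 (a = 155 - 66 = 89)
(-484 + a)² = (-484 + 89)² = (-395)² = 156025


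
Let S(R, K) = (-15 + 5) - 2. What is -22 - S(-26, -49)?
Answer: -10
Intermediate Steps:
S(R, K) = -12 (S(R, K) = -10 - 2 = -12)
-22 - S(-26, -49) = -22 - 1*(-12) = -22 + 12 = -10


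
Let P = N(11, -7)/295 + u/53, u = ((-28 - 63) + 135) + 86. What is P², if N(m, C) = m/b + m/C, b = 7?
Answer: 16900/2809 ≈ 6.0164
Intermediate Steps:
u = 130 (u = (-91 + 135) + 86 = 44 + 86 = 130)
N(m, C) = m/7 + m/C
P = 130/53 (P = ((⅐)*11 + 11/(-7))/295 + 130/53 = (11/7 + 11*(-⅐))*(1/295) + 130*(1/53) = (11/7 - 11/7)*(1/295) + 130/53 = 0*(1/295) + 130/53 = 0 + 130/53 = 130/53 ≈ 2.4528)
P² = (130/53)² = 16900/2809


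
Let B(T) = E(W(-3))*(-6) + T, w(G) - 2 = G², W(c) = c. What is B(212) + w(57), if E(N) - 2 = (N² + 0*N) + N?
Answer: 3415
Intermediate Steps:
w(G) = 2 + G²
E(N) = 2 + N + N² (E(N) = 2 + ((N² + 0*N) + N) = 2 + ((N² + 0) + N) = 2 + (N² + N) = 2 + (N + N²) = 2 + N + N²)
B(T) = -48 + T (B(T) = (2 - 3 + (-3)²)*(-6) + T = (2 - 3 + 9)*(-6) + T = 8*(-6) + T = -48 + T)
B(212) + w(57) = (-48 + 212) + (2 + 57²) = 164 + (2 + 3249) = 164 + 3251 = 3415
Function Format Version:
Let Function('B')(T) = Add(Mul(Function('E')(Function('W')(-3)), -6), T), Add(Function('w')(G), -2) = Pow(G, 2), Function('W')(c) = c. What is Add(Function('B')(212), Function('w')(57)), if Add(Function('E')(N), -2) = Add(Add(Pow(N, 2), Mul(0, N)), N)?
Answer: 3415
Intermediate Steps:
Function('w')(G) = Add(2, Pow(G, 2))
Function('E')(N) = Add(2, N, Pow(N, 2)) (Function('E')(N) = Add(2, Add(Add(Pow(N, 2), Mul(0, N)), N)) = Add(2, Add(Add(Pow(N, 2), 0), N)) = Add(2, Add(Pow(N, 2), N)) = Add(2, Add(N, Pow(N, 2))) = Add(2, N, Pow(N, 2)))
Function('B')(T) = Add(-48, T) (Function('B')(T) = Add(Mul(Add(2, -3, Pow(-3, 2)), -6), T) = Add(Mul(Add(2, -3, 9), -6), T) = Add(Mul(8, -6), T) = Add(-48, T))
Add(Function('B')(212), Function('w')(57)) = Add(Add(-48, 212), Add(2, Pow(57, 2))) = Add(164, Add(2, 3249)) = Add(164, 3251) = 3415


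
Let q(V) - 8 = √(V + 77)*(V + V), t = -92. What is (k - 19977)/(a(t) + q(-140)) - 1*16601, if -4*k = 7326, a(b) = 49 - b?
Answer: -164734934935/9922802 - 18319140*I*√7/4961401 ≈ -16602.0 - 9.769*I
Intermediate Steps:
k = -3663/2 (k = -¼*7326 = -3663/2 ≈ -1831.5)
q(V) = 8 + 2*V*√(77 + V) (q(V) = 8 + √(V + 77)*(V + V) = 8 + √(77 + V)*(2*V) = 8 + 2*V*√(77 + V))
(k - 19977)/(a(t) + q(-140)) - 1*16601 = (-3663/2 - 19977)/((49 - 1*(-92)) + (8 + 2*(-140)*√(77 - 140))) - 1*16601 = -43617/(2*((49 + 92) + (8 + 2*(-140)*√(-63)))) - 16601 = -43617/(2*(141 + (8 + 2*(-140)*(3*I*√7)))) - 16601 = -43617/(2*(141 + (8 - 840*I*√7))) - 16601 = -43617/(2*(149 - 840*I*√7)) - 16601 = -16601 - 43617/(2*(149 - 840*I*√7))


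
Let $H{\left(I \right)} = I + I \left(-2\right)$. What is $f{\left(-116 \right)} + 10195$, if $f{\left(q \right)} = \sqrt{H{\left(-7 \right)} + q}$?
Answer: $10195 + i \sqrt{109} \approx 10195.0 + 10.44 i$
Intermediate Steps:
$H{\left(I \right)} = - I$ ($H{\left(I \right)} = I - 2 I = - I$)
$f{\left(q \right)} = \sqrt{7 + q}$ ($f{\left(q \right)} = \sqrt{\left(-1\right) \left(-7\right) + q} = \sqrt{7 + q}$)
$f{\left(-116 \right)} + 10195 = \sqrt{7 - 116} + 10195 = \sqrt{-109} + 10195 = i \sqrt{109} + 10195 = 10195 + i \sqrt{109}$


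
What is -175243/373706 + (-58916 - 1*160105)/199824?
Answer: -19477869843/12445904624 ≈ -1.5650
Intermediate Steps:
-175243/373706 + (-58916 - 1*160105)/199824 = -175243*1/373706 + (-58916 - 160105)*(1/199824) = -175243/373706 - 219021*1/199824 = -175243/373706 - 73007/66608 = -19477869843/12445904624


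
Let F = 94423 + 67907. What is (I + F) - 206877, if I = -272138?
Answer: -316685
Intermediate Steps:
F = 162330
(I + F) - 206877 = (-272138 + 162330) - 206877 = -109808 - 206877 = -316685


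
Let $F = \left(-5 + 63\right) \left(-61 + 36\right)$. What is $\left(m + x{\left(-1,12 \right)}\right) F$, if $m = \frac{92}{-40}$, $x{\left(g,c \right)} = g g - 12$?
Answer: $19285$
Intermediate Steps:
$x{\left(g,c \right)} = -12 + g^{2}$ ($x{\left(g,c \right)} = g^{2} - 12 = -12 + g^{2}$)
$m = - \frac{23}{10}$ ($m = 92 \left(- \frac{1}{40}\right) = - \frac{23}{10} \approx -2.3$)
$F = -1450$ ($F = 58 \left(-25\right) = -1450$)
$\left(m + x{\left(-1,12 \right)}\right) F = \left(- \frac{23}{10} - \left(12 - \left(-1\right)^{2}\right)\right) \left(-1450\right) = \left(- \frac{23}{10} + \left(-12 + 1\right)\right) \left(-1450\right) = \left(- \frac{23}{10} - 11\right) \left(-1450\right) = \left(- \frac{133}{10}\right) \left(-1450\right) = 19285$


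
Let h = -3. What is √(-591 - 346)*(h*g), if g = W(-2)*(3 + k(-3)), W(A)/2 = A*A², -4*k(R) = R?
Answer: 180*I*√937 ≈ 5509.9*I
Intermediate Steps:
k(R) = -R/4
W(A) = 2*A³ (W(A) = 2*(A*A²) = 2*A³)
g = -60 (g = (2*(-2)³)*(3 - ¼*(-3)) = (2*(-8))*(3 + ¾) = -16*15/4 = -60)
√(-591 - 346)*(h*g) = √(-591 - 346)*(-3*(-60)) = √(-937)*180 = (I*√937)*180 = 180*I*√937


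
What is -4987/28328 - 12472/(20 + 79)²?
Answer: -402184403/277642728 ≈ -1.4486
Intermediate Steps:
-4987/28328 - 12472/(20 + 79)² = -4987*1/28328 - 12472/(99²) = -4987/28328 - 12472/9801 = -402184403/277642728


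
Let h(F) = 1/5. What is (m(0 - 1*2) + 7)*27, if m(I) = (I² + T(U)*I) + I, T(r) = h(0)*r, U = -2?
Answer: 1323/5 ≈ 264.60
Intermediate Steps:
h(F) = ⅕
T(r) = r/5
m(I) = I² + 3*I/5 (m(I) = (I² + ((⅕)*(-2))*I) + I = (I² - 2*I/5) + I = I² + 3*I/5)
(m(0 - 1*2) + 7)*27 = ((0 - 1*2)*(3 + 5*(0 - 1*2))/5 + 7)*27 = ((0 - 2)*(3 + 5*(0 - 2))/5 + 7)*27 = ((⅕)*(-2)*(3 + 5*(-2)) + 7)*27 = ((⅕)*(-2)*(3 - 10) + 7)*27 = ((⅕)*(-2)*(-7) + 7)*27 = (14/5 + 7)*27 = (49/5)*27 = 1323/5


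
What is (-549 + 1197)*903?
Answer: 585144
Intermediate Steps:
(-549 + 1197)*903 = 648*903 = 585144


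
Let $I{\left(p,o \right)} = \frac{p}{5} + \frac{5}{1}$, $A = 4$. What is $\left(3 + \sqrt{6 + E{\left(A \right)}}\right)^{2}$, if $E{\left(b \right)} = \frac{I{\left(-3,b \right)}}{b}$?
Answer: $\frac{\left(30 + \sqrt{710}\right)^{2}}{100} \approx 32.088$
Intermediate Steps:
$I{\left(p,o \right)} = 5 + \frac{p}{5}$ ($I{\left(p,o \right)} = p \frac{1}{5} + 5 \cdot 1 = \frac{p}{5} + 5 = 5 + \frac{p}{5}$)
$E{\left(b \right)} = \frac{22}{5 b}$ ($E{\left(b \right)} = \frac{5 + \frac{1}{5} \left(-3\right)}{b} = \frac{5 - \frac{3}{5}}{b} = \frac{22}{5 b}$)
$\left(3 + \sqrt{6 + E{\left(A \right)}}\right)^{2} = \left(3 + \sqrt{6 + \frac{22}{5 \cdot 4}}\right)^{2} = \left(3 + \sqrt{6 + \frac{22}{5} \cdot \frac{1}{4}}\right)^{2} = \left(3 + \sqrt{6 + \frac{11}{10}}\right)^{2} = \left(3 + \sqrt{\frac{71}{10}}\right)^{2} = \left(3 + \frac{\sqrt{710}}{10}\right)^{2}$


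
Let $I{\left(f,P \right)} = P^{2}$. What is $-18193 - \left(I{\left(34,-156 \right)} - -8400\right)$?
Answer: $-50929$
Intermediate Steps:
$-18193 - \left(I{\left(34,-156 \right)} - -8400\right) = -18193 - \left(\left(-156\right)^{2} - -8400\right) = -18193 - \left(24336 + 8400\right) = -18193 - 32736 = -50929$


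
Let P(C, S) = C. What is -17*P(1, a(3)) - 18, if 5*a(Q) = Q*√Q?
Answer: -35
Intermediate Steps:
a(Q) = Q^(3/2)/5 (a(Q) = (Q*√Q)/5 = Q^(3/2)/5)
-17*P(1, a(3)) - 18 = -17*1 - 18 = -17 - 18 = -35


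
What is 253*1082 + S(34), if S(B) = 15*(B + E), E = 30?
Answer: 274706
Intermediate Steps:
S(B) = 450 + 15*B (S(B) = 15*(B + 30) = 15*(30 + B) = 450 + 15*B)
253*1082 + S(34) = 253*1082 + (450 + 15*34) = 273746 + (450 + 510) = 273746 + 960 = 274706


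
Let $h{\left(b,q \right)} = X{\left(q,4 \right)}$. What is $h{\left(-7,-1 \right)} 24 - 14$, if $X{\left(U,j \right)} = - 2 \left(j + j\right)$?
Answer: $-398$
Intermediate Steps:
$X{\left(U,j \right)} = - 4 j$ ($X{\left(U,j \right)} = - 2 \cdot 2 j = - 4 j$)
$h{\left(b,q \right)} = -16$ ($h{\left(b,q \right)} = \left(-4\right) 4 = -16$)
$h{\left(-7,-1 \right)} 24 - 14 = \left(-16\right) 24 - 14 = -384 - 14 = -398$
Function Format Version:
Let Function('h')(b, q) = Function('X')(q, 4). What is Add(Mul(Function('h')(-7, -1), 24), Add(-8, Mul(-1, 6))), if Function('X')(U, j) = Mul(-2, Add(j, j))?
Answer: -398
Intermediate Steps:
Function('X')(U, j) = Mul(-4, j) (Function('X')(U, j) = Mul(-2, Mul(2, j)) = Mul(-4, j))
Function('h')(b, q) = -16 (Function('h')(b, q) = Mul(-4, 4) = -16)
Add(Mul(Function('h')(-7, -1), 24), Add(-8, Mul(-1, 6))) = Add(Mul(-16, 24), Add(-8, Mul(-1, 6))) = Add(-384, Add(-8, -6)) = Add(-384, -14) = -398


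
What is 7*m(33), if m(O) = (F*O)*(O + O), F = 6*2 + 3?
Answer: 228690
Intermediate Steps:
F = 15 (F = 12 + 3 = 15)
m(O) = 30*O² (m(O) = (15*O)*(O + O) = (15*O)*(2*O) = 30*O²)
7*m(33) = 7*(30*33²) = 7*(30*1089) = 7*32670 = 228690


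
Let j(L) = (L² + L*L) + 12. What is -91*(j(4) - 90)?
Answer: 4186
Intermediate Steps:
j(L) = 12 + 2*L² (j(L) = (L² + L²) + 12 = 2*L² + 12 = 12 + 2*L²)
-91*(j(4) - 90) = -91*((12 + 2*4²) - 90) = -91*((12 + 2*16) - 90) = -91*((12 + 32) - 90) = -91*(44 - 90) = -91*(-46) = 4186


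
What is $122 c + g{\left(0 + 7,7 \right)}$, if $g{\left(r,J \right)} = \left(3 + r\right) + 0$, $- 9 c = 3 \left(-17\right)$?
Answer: $\frac{2104}{3} \approx 701.33$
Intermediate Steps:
$c = \frac{17}{3}$ ($c = - \frac{3 \left(-17\right)}{9} = \left(- \frac{1}{9}\right) \left(-51\right) = \frac{17}{3} \approx 5.6667$)
$g{\left(r,J \right)} = 3 + r$
$122 c + g{\left(0 + 7,7 \right)} = 122 \cdot \frac{17}{3} + \left(3 + \left(0 + 7\right)\right) = \frac{2074}{3} + \left(3 + 7\right) = \frac{2074}{3} + 10 = \frac{2104}{3}$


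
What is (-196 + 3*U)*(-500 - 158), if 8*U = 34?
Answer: 241157/2 ≈ 1.2058e+5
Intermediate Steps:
U = 17/4 (U = (⅛)*34 = 17/4 ≈ 4.2500)
(-196 + 3*U)*(-500 - 158) = (-196 + 3*(17/4))*(-500 - 158) = (-196 + 51/4)*(-658) = -733/4*(-658) = 241157/2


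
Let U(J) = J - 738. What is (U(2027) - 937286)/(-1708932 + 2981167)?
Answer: -935997/1272235 ≈ -0.73571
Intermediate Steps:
U(J) = -738 + J
(U(2027) - 937286)/(-1708932 + 2981167) = ((-738 + 2027) - 937286)/(-1708932 + 2981167) = (1289 - 937286)/1272235 = -935997*1/1272235 = -935997/1272235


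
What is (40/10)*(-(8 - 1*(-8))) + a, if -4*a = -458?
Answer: 101/2 ≈ 50.500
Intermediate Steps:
a = 229/2 (a = -¼*(-458) = 229/2 ≈ 114.50)
(40/10)*(-(8 - 1*(-8))) + a = (40/10)*(-(8 - 1*(-8))) + 229/2 = (40*(⅒))*(-(8 + 8)) + 229/2 = 4*(-1*16) + 229/2 = 4*(-16) + 229/2 = -64 + 229/2 = 101/2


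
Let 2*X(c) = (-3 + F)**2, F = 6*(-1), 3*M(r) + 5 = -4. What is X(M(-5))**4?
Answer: 43046721/16 ≈ 2.6904e+6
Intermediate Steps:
M(r) = -3 (M(r) = -5/3 + (1/3)*(-4) = -5/3 - 4/3 = -3)
F = -6
X(c) = 81/2 (X(c) = (-3 - 6)**2/2 = (1/2)*(-9)**2 = (1/2)*81 = 81/2)
X(M(-5))**4 = (81/2)**4 = 43046721/16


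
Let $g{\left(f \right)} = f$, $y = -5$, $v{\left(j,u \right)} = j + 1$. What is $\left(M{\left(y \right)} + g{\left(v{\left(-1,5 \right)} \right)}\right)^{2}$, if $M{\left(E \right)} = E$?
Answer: $25$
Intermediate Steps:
$v{\left(j,u \right)} = 1 + j$
$\left(M{\left(y \right)} + g{\left(v{\left(-1,5 \right)} \right)}\right)^{2} = \left(-5 + \left(1 - 1\right)\right)^{2} = \left(-5 + 0\right)^{2} = \left(-5\right)^{2} = 25$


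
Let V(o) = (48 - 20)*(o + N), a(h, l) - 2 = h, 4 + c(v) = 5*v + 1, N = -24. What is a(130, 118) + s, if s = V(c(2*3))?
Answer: 216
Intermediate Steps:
c(v) = -3 + 5*v (c(v) = -4 + (5*v + 1) = -4 + (1 + 5*v) = -3 + 5*v)
a(h, l) = 2 + h
V(o) = -672 + 28*o (V(o) = (48 - 20)*(o - 24) = 28*(-24 + o) = -672 + 28*o)
s = 84 (s = -672 + 28*(-3 + 5*(2*3)) = -672 + 28*(-3 + 5*6) = -672 + 28*(-3 + 30) = -672 + 28*27 = -672 + 756 = 84)
a(130, 118) + s = (2 + 130) + 84 = 132 + 84 = 216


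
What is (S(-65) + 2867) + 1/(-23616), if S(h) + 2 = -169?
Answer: 63668735/23616 ≈ 2696.0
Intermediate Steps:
S(h) = -171 (S(h) = -2 - 169 = -171)
(S(-65) + 2867) + 1/(-23616) = (-171 + 2867) + 1/(-23616) = 2696 - 1/23616 = 63668735/23616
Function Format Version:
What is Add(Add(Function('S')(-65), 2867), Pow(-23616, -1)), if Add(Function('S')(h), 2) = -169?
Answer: Rational(63668735, 23616) ≈ 2696.0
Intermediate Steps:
Function('S')(h) = -171 (Function('S')(h) = Add(-2, -169) = -171)
Add(Add(Function('S')(-65), 2867), Pow(-23616, -1)) = Add(Add(-171, 2867), Pow(-23616, -1)) = Add(2696, Rational(-1, 23616)) = Rational(63668735, 23616)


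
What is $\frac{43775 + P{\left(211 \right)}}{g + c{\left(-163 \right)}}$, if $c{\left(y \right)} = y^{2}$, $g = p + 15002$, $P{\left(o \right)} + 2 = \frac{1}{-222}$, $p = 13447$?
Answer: $\frac{9717605}{12213996} \approx 0.79561$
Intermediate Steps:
$P{\left(o \right)} = - \frac{445}{222}$ ($P{\left(o \right)} = -2 + \frac{1}{-222} = -2 - \frac{1}{222} = - \frac{445}{222}$)
$g = 28449$ ($g = 13447 + 15002 = 28449$)
$\frac{43775 + P{\left(211 \right)}}{g + c{\left(-163 \right)}} = \frac{43775 - \frac{445}{222}}{28449 + \left(-163\right)^{2}} = \frac{9717605}{222 \left(28449 + 26569\right)} = \frac{9717605}{222 \cdot 55018} = \frac{9717605}{222} \cdot \frac{1}{55018} = \frac{9717605}{12213996}$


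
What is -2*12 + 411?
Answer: 387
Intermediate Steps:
-2*12 + 411 = -24 + 411 = 387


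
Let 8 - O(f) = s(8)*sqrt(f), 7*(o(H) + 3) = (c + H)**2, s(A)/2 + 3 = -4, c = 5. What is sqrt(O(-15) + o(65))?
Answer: sqrt(705 + 14*I*sqrt(15)) ≈ 26.571 + 1.0203*I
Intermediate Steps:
s(A) = -14 (s(A) = -6 + 2*(-4) = -6 - 8 = -14)
o(H) = -3 + (5 + H)**2/7
O(f) = 8 + 14*sqrt(f) (O(f) = 8 - (-14)*sqrt(f) = 8 + 14*sqrt(f))
sqrt(O(-15) + o(65)) = sqrt((8 + 14*sqrt(-15)) + (-3 + (5 + 65)**2/7)) = sqrt((8 + 14*(I*sqrt(15))) + (-3 + (1/7)*70**2)) = sqrt((8 + 14*I*sqrt(15)) + (-3 + (1/7)*4900)) = sqrt((8 + 14*I*sqrt(15)) + (-3 + 700)) = sqrt((8 + 14*I*sqrt(15)) + 697) = sqrt(705 + 14*I*sqrt(15))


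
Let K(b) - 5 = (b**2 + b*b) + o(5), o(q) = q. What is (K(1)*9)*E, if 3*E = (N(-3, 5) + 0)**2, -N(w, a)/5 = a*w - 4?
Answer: 324900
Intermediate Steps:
N(w, a) = 20 - 5*a*w (N(w, a) = -5*(a*w - 4) = -5*(-4 + a*w) = 20 - 5*a*w)
E = 9025/3 (E = ((20 - 5*5*(-3)) + 0)**2/3 = ((20 + 75) + 0)**2/3 = (95 + 0)**2/3 = (1/3)*95**2 = (1/3)*9025 = 9025/3 ≈ 3008.3)
K(b) = 10 + 2*b**2 (K(b) = 5 + ((b**2 + b*b) + 5) = 5 + ((b**2 + b**2) + 5) = 5 + (2*b**2 + 5) = 5 + (5 + 2*b**2) = 10 + 2*b**2)
(K(1)*9)*E = ((10 + 2*1**2)*9)*(9025/3) = ((10 + 2*1)*9)*(9025/3) = ((10 + 2)*9)*(9025/3) = (12*9)*(9025/3) = 108*(9025/3) = 324900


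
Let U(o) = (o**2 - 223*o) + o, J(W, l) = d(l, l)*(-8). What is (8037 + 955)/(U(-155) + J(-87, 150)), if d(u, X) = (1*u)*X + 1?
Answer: -8992/121573 ≈ -0.073964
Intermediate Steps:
d(u, X) = 1 + X*u (d(u, X) = u*X + 1 = X*u + 1 = 1 + X*u)
J(W, l) = -8 - 8*l**2 (J(W, l) = (1 + l*l)*(-8) = (1 + l**2)*(-8) = -8 - 8*l**2)
U(o) = o**2 - 222*o
(8037 + 955)/(U(-155) + J(-87, 150)) = (8037 + 955)/(-155*(-222 - 155) + (-8 - 8*150**2)) = 8992/(-155*(-377) + (-8 - 8*22500)) = 8992/(58435 + (-8 - 180000)) = 8992/(58435 - 180008) = 8992/(-121573) = 8992*(-1/121573) = -8992/121573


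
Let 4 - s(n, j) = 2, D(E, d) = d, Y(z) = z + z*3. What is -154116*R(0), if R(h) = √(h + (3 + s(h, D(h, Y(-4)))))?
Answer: -154116*√5 ≈ -3.4461e+5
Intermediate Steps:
Y(z) = 4*z (Y(z) = z + 3*z = 4*z)
s(n, j) = 2 (s(n, j) = 4 - 1*2 = 4 - 2 = 2)
R(h) = √(5 + h) (R(h) = √(h + (3 + 2)) = √(h + 5) = √(5 + h))
-154116*R(0) = -154116*√(5 + 0) = -154116*√5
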